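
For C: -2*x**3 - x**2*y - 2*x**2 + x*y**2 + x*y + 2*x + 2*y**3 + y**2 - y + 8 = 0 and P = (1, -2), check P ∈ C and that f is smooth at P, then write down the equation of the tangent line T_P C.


Tangent line at P: -2*x + 15*y + 32 = 0.

Step 1: f(1, -2) = 0, so P lies on C.
Step 2: partial derivatives
  f_x(x, y) = -6*x**2 - 2*x*y - 4*x + y**2 + y + 2, f_y(x, y) = -x**2 + 2*x*y + x + 6*y**2 + 2*y - 1.
  f_x(P) = -2, f_y(P) = 15 (gradient nonzero, so P is smooth).
Step 3: tangent line at P: -2·(x − 1) + 15·(y − -2) = 0.
Expanding: -2*x + 15*y + 32 = 0.


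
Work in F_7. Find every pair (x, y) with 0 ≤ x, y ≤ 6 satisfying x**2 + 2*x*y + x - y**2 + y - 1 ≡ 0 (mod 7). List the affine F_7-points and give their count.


Affine F_7-points: {(0, 3), (0, 5), (3, 2), (3, 5), (6, 2), (6, 4)}; count = 6.

For each of the 49 pairs (x, y) ∈ F_7², evaluate f(x, y) mod 7. Record the zeros.
  x = 0: [0↦6, 1↦6, 2↦4, 3↦0, 4↦1, 5↦0, 6↦4]  zeros at y ∈ {3, 5}
  x = 1: [0↦1, 1↦3, 2↦3, 3↦1, 4↦4, 5↦5, 6↦4]  zeros at y ∈ ∅
  x = 2: [0↦5, 1↦2, 2↦4, 3↦4, 4↦2, 5↦5, 6↦6]  zeros at y ∈ ∅
  x = 3: [0↦4, 1↦3, 2↦0, 3↦2, 4↦2, 5↦0, 6↦3]  zeros at y ∈ {2, 5}
  x = 4: [0↦5, 1↦6, 2↦5, 3↦2, 4↦4, 5↦4, 6↦2]  zeros at y ∈ ∅
  x = 5: [0↦1, 1↦4, 2↦5, 3↦4, 4↦1, 5↦3, 6↦3]  zeros at y ∈ ∅
  x = 6: [0↦6, 1↦4, 2↦0, 3↦1, 4↦0, 5↦4, 6↦6]  zeros at y ∈ {2, 4}
Collecting zeros: affine points = {(0, 3), (0, 5), (3, 2), (3, 5), (6, 2), (6, 4)}.
Total count |C(F_7)_aff| = 6.


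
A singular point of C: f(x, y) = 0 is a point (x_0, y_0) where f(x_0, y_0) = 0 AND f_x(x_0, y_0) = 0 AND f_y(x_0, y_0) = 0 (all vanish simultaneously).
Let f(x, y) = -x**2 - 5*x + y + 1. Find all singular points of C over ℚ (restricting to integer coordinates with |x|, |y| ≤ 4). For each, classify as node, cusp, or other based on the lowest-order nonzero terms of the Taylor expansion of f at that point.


No singular points in the scanned grid; C is smooth there.

Compute partial derivatives:
  f_x = -2*x - 5.
  f_y = 1.
f_y = 1 is a nonzero constant, so f_y never vanishes: no point (x, y) can satisfy f = f_x = f_y = 0. In particular no (x, y) ∈ {−4, ..., 4}² is singular; the curve is smooth.


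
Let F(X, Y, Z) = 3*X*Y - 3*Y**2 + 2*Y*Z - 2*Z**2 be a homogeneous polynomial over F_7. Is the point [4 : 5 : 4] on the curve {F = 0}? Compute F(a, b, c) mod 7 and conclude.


F(4,5,4) ≡ 0 (mod 7); P is on the curve.

Evaluate F(4, 5, 4) term-by-term (mod 7).
  3*X*Y ↦ 3·4·5·1 = 60
  -3*Y**2 ↦ -3·1·25·1 = -75
  2*Y*Z ↦ 2·1·5·4 = 40
  -2*Z**2 ↦ -2·1·1·16 = -32
Sum: F(4, 5, 4) = (60) + (-75) + (40) + (-32) = -7.
Reducing mod 7: -7 ≡ 0 (mod 7).
Since F(a, b, c) ≡ 0 (mod 7), P lies on the curve.


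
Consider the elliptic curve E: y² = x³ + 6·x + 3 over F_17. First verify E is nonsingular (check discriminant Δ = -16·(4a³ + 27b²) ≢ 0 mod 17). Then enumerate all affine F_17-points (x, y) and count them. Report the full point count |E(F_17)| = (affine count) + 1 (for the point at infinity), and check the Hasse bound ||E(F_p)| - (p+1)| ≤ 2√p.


Affine points = {(6, 0), (8, 6), (8, 11), (9, 2), (9, 15), (10, 3), (10, 14), (12, 1), (12, 16), (13, 0), (14, 3), (14, 14), (15, 0), (16, 8), (16, 9)}; affine count = 15; |E(F_17)| = 16.

Discriminant check: Δ ∝ 4a³ + 27b² = 4·6³ + 27·3² = 4·216 + 27·9 ≡ 2 (mod 17). Nonzero ⇒ E is nonsingular.
For each x ∈ F_17, compute rhs = x³ + 6·x + 3 mod 17, then count y ∈ F_17 with y² ≡ rhs.
  x = 0: rhs = 3, matching y values: none (0 points).
  x = 1: rhs = 10, matching y values: none (0 points).
  x = 2: rhs = 6, matching y values: none (0 points).
  x = 3: rhs = 14, matching y values: none (0 points).
  x = 4: rhs = 6, matching y values: none (0 points).
  x = 5: rhs = 5, matching y values: none (0 points).
  x = 6: rhs = 0, matching y values: 0 (1 points).
  x = 7: rhs = 14, matching y values: none (0 points).
  x = 8: rhs = 2, matching y values: 6, 11 (2 points).
  x = 9: rhs = 4, matching y values: 2, 15 (2 points).
  x = 10: rhs = 9, matching y values: 3, 14 (2 points).
  x = 11: rhs = 6, matching y values: none (0 points).
  x = 12: rhs = 1, matching y values: 1, 16 (2 points).
  x = 13: rhs = 0, matching y values: 0 (1 points).
  x = 14: rhs = 9, matching y values: 3, 14 (2 points).
  x = 15: rhs = 0, matching y values: 0 (1 points).
  x = 16: rhs = 13, matching y values: 8, 9 (2 points).
Total affine count: 15.
Full point count |E(F_17)| = 15 + 1 = 16.
Hasse bound: |16 − (17+1)| = |-2| = 2 ≤ 2√17 ≈ 8.2462 ✓.


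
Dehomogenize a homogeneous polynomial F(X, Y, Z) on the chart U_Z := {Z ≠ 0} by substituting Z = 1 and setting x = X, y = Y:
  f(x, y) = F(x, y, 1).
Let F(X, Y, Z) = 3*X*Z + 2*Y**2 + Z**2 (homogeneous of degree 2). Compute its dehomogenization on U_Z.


f(x, y) = 3*x + 2*y**2 + 1

On U_Z we set Z = 1. Each monomial c·X^i·Y^j·Z^k in F becomes c·x^i·y^j·1^k = c·x^i·y^j.
Substituting Z = 1: F(X, Y, 1) = 3*x + 2*y**2 + 1.
Note: deg(f) ≤ deg(F) = 2; strict inequality happens when F is divisible by Z (lost terms).


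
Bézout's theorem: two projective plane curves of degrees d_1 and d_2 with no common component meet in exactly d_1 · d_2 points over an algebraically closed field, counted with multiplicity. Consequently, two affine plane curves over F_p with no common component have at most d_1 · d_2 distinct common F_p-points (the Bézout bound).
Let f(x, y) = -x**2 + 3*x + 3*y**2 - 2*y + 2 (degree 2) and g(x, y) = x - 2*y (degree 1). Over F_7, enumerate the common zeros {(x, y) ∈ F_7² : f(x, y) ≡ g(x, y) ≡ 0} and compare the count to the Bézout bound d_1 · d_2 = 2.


Common zeros: ∅; count = 0; Bézout bound = 2.

deg(f) = 2, deg(g) = 1, so Bézout bound = 2.
Scan x ∈ F_7. For each x, list the y ∈ F_7 with f(x, y) ≡ 0 and those with g(x, y) ≡ 0 (mod 7); the common zeros in that column are the intersection.
  x = 0: f ≡ 0 at y ∈ {4, 6}; g ≡ 0 at y ∈ {0}; common: ∅.
  x = 1: f ≡ 0 at y ∈ ∅; g ≡ 0 at y ∈ {4}; common: ∅.
  x = 2: f ≡ 0 at y ∈ ∅; g ≡ 0 at y ∈ {1}; common: ∅.
  x = 3: f ≡ 0 at y ∈ {4, 6}; g ≡ 0 at y ∈ {5}; common: ∅.
  x = 4: f ≡ 0 at y ∈ {5}; g ≡ 0 at y ∈ {2}; common: ∅.
  x = 5: f ≡ 0 at y ∈ {1, 2}; g ≡ 0 at y ∈ {6}; common: ∅.
  x = 6: f ≡ 0 at y ∈ {5}; g ≡ 0 at y ∈ {3}; common: ∅.
Collecting: common zeros = ∅, so the count is 0.
Comparison with the Bézout bound: 0 ≤ 2 = deg(f)·deg(g), as expected for curves with no common component (the affine F_7-count falls short of the bound because intersections may lie at infinity, over extension fields, or carry multiplicity).


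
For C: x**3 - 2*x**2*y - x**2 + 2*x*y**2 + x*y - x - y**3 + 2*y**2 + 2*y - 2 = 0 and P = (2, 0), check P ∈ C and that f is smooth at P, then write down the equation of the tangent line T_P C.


Tangent line at P: 7*x - 4*y - 14 = 0.

Step 1: f(2, 0) = 0, so P lies on C.
Step 2: partial derivatives
  f_x(x, y) = 3*x**2 - 4*x*y - 2*x + 2*y**2 + y - 1, f_y(x, y) = -2*x**2 + 4*x*y + x - 3*y**2 + 4*y + 2.
  f_x(P) = 7, f_y(P) = -4 (gradient nonzero, so P is smooth).
Step 3: tangent line at P: 7·(x − 2) + -4·(y − 0) = 0.
Expanding: 7*x - 4*y - 14 = 0.


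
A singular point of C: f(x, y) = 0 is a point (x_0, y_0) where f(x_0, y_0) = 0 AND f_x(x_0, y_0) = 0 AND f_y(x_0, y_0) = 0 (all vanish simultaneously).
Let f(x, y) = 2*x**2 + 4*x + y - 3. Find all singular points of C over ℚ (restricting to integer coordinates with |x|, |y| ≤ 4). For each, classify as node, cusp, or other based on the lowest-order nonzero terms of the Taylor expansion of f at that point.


No singular points in the scanned grid; C is smooth there.

Compute partial derivatives:
  f_x = 4*x + 4.
  f_y = 1.
f_y = 1 is a nonzero constant, so f_y never vanishes: no point (x, y) can satisfy f = f_x = f_y = 0. In particular no (x, y) ∈ {−4, ..., 4}² is singular; the curve is smooth.


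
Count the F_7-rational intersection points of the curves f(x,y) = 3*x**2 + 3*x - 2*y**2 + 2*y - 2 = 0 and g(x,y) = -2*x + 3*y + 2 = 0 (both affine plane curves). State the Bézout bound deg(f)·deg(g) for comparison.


Common zeros: ∅; count = 0; Bézout bound = 2.

deg(f) = 2, deg(g) = 1, so Bézout bound = 2.
Scan x ∈ F_7. For each x, list the y ∈ F_7 with f(x, y) ≡ 0 and those with g(x, y) ≡ 0 (mod 7); the common zeros in that column are the intersection.
  x = 0: f ≡ 0 at y ∈ {3, 5}; g ≡ 0 at y ∈ {4}; common: ∅.
  x = 1: f ≡ 0 at y ∈ {2, 6}; g ≡ 0 at y ∈ {0}; common: ∅.
  x = 2: f ≡ 0 at y ∈ ∅; g ≡ 0 at y ∈ {3}; common: ∅.
  x = 3: f ≡ 0 at y ∈ ∅; g ≡ 0 at y ∈ {6}; common: ∅.
  x = 4: f ≡ 0 at y ∈ ∅; g ≡ 0 at y ∈ {2}; common: ∅.
  x = 5: f ≡ 0 at y ∈ {2, 6}; g ≡ 0 at y ∈ {5}; common: ∅.
  x = 6: f ≡ 0 at y ∈ {3, 5}; g ≡ 0 at y ∈ {1}; common: ∅.
Collecting: common zeros = ∅, so the count is 0.
Comparison with the Bézout bound: 0 ≤ 2 = deg(f)·deg(g), as expected for curves with no common component (the affine F_7-count falls short of the bound because intersections may lie at infinity, over extension fields, or carry multiplicity).


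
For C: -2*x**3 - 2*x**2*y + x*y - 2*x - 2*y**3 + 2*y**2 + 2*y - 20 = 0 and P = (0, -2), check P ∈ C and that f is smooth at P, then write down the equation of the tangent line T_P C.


Tangent line at P: -4*x - 30*y - 60 = 0.

Step 1: f(0, -2) = 0, so P lies on C.
Step 2: partial derivatives
  f_x(x, y) = -6*x**2 - 4*x*y + y - 2, f_y(x, y) = -2*x**2 + x - 6*y**2 + 4*y + 2.
  f_x(P) = -4, f_y(P) = -30 (gradient nonzero, so P is smooth).
Step 3: tangent line at P: -4·(x − 0) + -30·(y − -2) = 0.
Expanding: -4*x - 30*y - 60 = 0.


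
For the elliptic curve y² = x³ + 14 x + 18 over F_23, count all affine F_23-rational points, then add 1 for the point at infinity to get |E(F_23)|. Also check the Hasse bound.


Affine points = {(0, 8), (0, 15), (2, 10), (2, 13), (3, 8), (3, 15), (4, 0), (5, 11), (5, 12), (10, 10), (10, 13), (11, 10), (11, 13), (19, 6), (19, 17), (20, 8), (20, 15), (22, 7), (22, 16)}; affine count = 19; |E(F_23)| = 20.

Discriminant check: Δ ∝ 4a³ + 27b² = 4·14³ + 27·18² = 4·2744 + 27·324 ≡ 13 (mod 23). Nonzero ⇒ E is nonsingular.
For each x ∈ F_23, compute rhs = x³ + 14·x + 18 mod 23, then count y ∈ F_23 with y² ≡ rhs.
  x = 0: rhs = 18, matching y values: 8, 15 (2 points).
  x = 1: rhs = 10, matching y values: none (0 points).
  x = 2: rhs = 8, matching y values: 10, 13 (2 points).
  x = 3: rhs = 18, matching y values: 8, 15 (2 points).
  x = 4: rhs = 0, matching y values: 0 (1 points).
  x = 5: rhs = 6, matching y values: 11, 12 (2 points).
  x = 6: rhs = 19, matching y values: none (0 points).
  x = 7: rhs = 22, matching y values: none (0 points).
  x = 8: rhs = 21, matching y values: none (0 points).
  x = 9: rhs = 22, matching y values: none (0 points).
  x = 10: rhs = 8, matching y values: 10, 13 (2 points).
  x = 11: rhs = 8, matching y values: 10, 13 (2 points).
  x = 12: rhs = 5, matching y values: none (0 points).
  x = 13: rhs = 5, matching y values: none (0 points).
  x = 14: rhs = 14, matching y values: none (0 points).
  x = 15: rhs = 15, matching y values: none (0 points).
  x = 16: rhs = 14, matching y values: none (0 points).
  x = 17: rhs = 17, matching y values: none (0 points).
  x = 18: rhs = 7, matching y values: none (0 points).
  x = 19: rhs = 13, matching y values: 6, 17 (2 points).
  x = 20: rhs = 18, matching y values: 8, 15 (2 points).
  x = 21: rhs = 5, matching y values: none (0 points).
  x = 22: rhs = 3, matching y values: 7, 16 (2 points).
Total affine count: 19.
Full point count |E(F_23)| = 19 + 1 = 20.
Hasse bound: |20 − (23+1)| = |-4| = 4 ≤ 2√23 ≈ 9.5917 ✓.


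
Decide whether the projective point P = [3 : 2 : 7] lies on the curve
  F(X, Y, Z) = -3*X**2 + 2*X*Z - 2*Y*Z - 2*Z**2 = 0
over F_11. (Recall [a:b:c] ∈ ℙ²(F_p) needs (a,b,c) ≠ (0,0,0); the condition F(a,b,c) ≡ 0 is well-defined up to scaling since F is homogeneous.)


F(3,2,7) ≡ 10 (mod 11); P is NOT on the curve.

Evaluate F(3, 2, 7) term-by-term (mod 11).
  -3*X**2 ↦ -3·9·1·1 = -27
  2*X*Z ↦ 2·3·1·7 = 42
  -2*Y*Z ↦ -2·1·2·7 = -28
  -2*Z**2 ↦ -2·1·1·49 = -98
Sum: F(3, 2, 7) = (-27) + (42) + (-28) + (-98) = -111.
Reducing mod 11: -111 ≡ 10 (mod 11).
Since F(a, b, c) ≡ 10 ≠ 0 (mod 11), P does NOT lie on the curve.


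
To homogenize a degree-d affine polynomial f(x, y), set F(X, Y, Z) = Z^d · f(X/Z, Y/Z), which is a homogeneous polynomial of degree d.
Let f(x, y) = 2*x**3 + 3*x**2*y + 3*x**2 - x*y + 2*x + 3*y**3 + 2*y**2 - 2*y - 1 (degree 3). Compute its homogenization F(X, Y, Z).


F(X, Y, Z) = 2*X**3 + 3*X**2*Y + 3*X**2*Z - X*Y*Z + 2*X*Z**2 + 3*Y**3 + 2*Y**2*Z - 2*Y*Z**2 - Z**3

deg(f) = 3.
Substitute x = X/Z, y = Y/Z into f, then multiply by Z^3.
  monomial 2·x^3·y^0 ↦ 2·X^3·Y^0·Z^0.
  monomial 3·x^2·y^1 ↦ 3·X^2·Y^1·Z^0.
  monomial 3·x^2·y^0 ↦ 3·X^2·Y^0·Z^1.
  monomial -1·x^1·y^1 ↦ -1·X^1·Y^1·Z^1.
  monomial 2·x^1·y^0 ↦ 2·X^1·Y^0·Z^2.
  monomial 3·x^0·y^3 ↦ 3·X^0·Y^3·Z^0.
  monomial 2·x^0·y^2 ↦ 2·X^0·Y^2·Z^1.
  monomial -2·x^0·y^1 ↦ -2·X^0·Y^1·Z^2.
  monomial -1·x^0·y^0 ↦ -1·X^0·Y^0·Z^3.
Collecting: F(X, Y, Z) = 2*X**3 + 3*X**2*Y + 3*X**2*Z - X*Y*Z + 2*X*Z**2 + 3*Y**3 + 2*Y**2*Z - 2*Y*Z**2 - Z**3.


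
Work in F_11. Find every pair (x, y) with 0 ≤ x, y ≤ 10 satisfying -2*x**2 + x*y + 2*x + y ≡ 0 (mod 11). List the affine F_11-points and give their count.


Affine F_11-points: {(0, 0), (1, 0), (2, 5), (3, 3), (4, 7), (5, 3), (6, 7), (7, 5), (8, 10), (9, 10)}; count = 10.

For each of the 121 pairs (x, y) ∈ F_11², evaluate f(x, y) mod 11. Record the zeros.
  x = 0: [0↦0, 1↦1, 2↦2, 3↦3, 4↦4, 5↦5, 6↦6, 7↦7, 8↦8, 9↦9, 10↦10]  zeros at y ∈ {0}
  x = 1: [0↦0, 1↦2, 2↦4, 3↦6, 4↦8, 5↦10, 6↦1, 7↦3, 8↦5, 9↦7, 10↦9]  zeros at y ∈ {0}
  x = 2: [0↦7, 1↦10, 2↦2, 3↦5, 4↦8, 5↦0, 6↦3, 7↦6, 8↦9, 9↦1, 10↦4]  zeros at y ∈ {5}
  x = 3: [0↦10, 1↦3, 2↦7, 3↦0, 4↦4, 5↦8, 6↦1, 7↦5, 8↦9, 9↦2, 10↦6]  zeros at y ∈ {3}
  x = 4: [0↦9, 1↦3, 2↦8, 3↦2, 4↦7, 5↦1, 6↦6, 7↦0, 8↦5, 9↦10, 10↦4]  zeros at y ∈ {7}
  x = 5: [0↦4, 1↦10, 2↦5, 3↦0, 4↦6, 5↦1, 6↦7, 7↦2, 8↦8, 9↦3, 10↦9]  zeros at y ∈ {3}
  x = 6: [0↦6, 1↦2, 2↦9, 3↦5, 4↦1, 5↦8, 6↦4, 7↦0, 8↦7, 9↦3, 10↦10]  zeros at y ∈ {7}
  x = 7: [0↦4, 1↦1, 2↦9, 3↦6, 4↦3, 5↦0, 6↦8, 7↦5, 8↦2, 9↦10, 10↦7]  zeros at y ∈ {5}
  x = 8: [0↦9, 1↦7, 2↦5, 3↦3, 4↦1, 5↦10, 6↦8, 7↦6, 8↦4, 9↦2, 10↦0]  zeros at y ∈ {10}
  x = 9: [0↦10, 1↦9, 2↦8, 3↦7, 4↦6, 5↦5, 6↦4, 7↦3, 8↦2, 9↦1, 10↦0]  zeros at y ∈ {10}
  x = 10: [0↦7, 1↦7, 2↦7, 3↦7, 4↦7, 5↦7, 6↦7, 7↦7, 8↦7, 9↦7, 10↦7]  zeros at y ∈ ∅
Collecting zeros: affine points = {(0, 0), (1, 0), (2, 5), (3, 3), (4, 7), (5, 3), (6, 7), (7, 5), (8, 10), (9, 10)}.
Total count |C(F_11)_aff| = 10.


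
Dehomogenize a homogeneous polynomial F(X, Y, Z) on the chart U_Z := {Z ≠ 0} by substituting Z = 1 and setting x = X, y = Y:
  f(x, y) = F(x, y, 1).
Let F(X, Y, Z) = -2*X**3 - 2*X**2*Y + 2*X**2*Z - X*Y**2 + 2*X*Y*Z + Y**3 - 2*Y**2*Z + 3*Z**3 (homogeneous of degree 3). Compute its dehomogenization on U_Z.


f(x, y) = -2*x**3 - 2*x**2*y + 2*x**2 - x*y**2 + 2*x*y + y**3 - 2*y**2 + 3

On U_Z we set Z = 1. Each monomial c·X^i·Y^j·Z^k in F becomes c·x^i·y^j·1^k = c·x^i·y^j.
Substituting Z = 1: F(X, Y, 1) = -2*x**3 - 2*x**2*y + 2*x**2 - x*y**2 + 2*x*y + y**3 - 2*y**2 + 3.
Note: deg(f) ≤ deg(F) = 3; strict inequality happens when F is divisible by Z (lost terms).


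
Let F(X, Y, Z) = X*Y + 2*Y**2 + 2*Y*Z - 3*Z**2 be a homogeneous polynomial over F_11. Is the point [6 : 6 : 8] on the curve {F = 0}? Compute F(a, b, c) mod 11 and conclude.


F(6,6,8) ≡ 1 (mod 11); P is NOT on the curve.

Evaluate F(6, 6, 8) term-by-term (mod 11).
  X*Y ↦ 1·6·6·1 = 36
  2*Y**2 ↦ 2·1·36·1 = 72
  2*Y*Z ↦ 2·1·6·8 = 96
  -3*Z**2 ↦ -3·1·1·64 = -192
Sum: F(6, 6, 8) = (36) + (72) + (96) + (-192) = 12.
Reducing mod 11: 12 ≡ 1 (mod 11).
Since F(a, b, c) ≡ 1 ≠ 0 (mod 11), P does NOT lie on the curve.


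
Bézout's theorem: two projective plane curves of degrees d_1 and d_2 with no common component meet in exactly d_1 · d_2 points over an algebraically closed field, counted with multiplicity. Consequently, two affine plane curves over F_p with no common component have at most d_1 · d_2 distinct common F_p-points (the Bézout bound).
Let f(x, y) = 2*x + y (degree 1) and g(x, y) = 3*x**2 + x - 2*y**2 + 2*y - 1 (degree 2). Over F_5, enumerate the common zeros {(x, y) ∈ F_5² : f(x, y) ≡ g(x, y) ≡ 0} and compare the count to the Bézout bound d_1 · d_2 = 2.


Common zeros: {(3, 4)}; count = 1; Bézout bound = 2.

deg(f) = 1, deg(g) = 2, so Bézout bound = 2.
Scan x ∈ F_5. For each x, list the y ∈ F_5 with f(x, y) ≡ 0 and those with g(x, y) ≡ 0 (mod 5); the common zeros in that column are the intersection.
  x = 0: f ≡ 0 at y ∈ {0}; g ≡ 0 at y ∈ {2, 4}; common: ∅.
  x = 1: f ≡ 0 at y ∈ {3}; g ≡ 0 at y ∈ ∅; common: ∅.
  x = 2: f ≡ 0 at y ∈ {1}; g ≡ 0 at y ∈ ∅; common: ∅.
  x = 3: f ≡ 0 at y ∈ {4}; g ≡ 0 at y ∈ {2, 4}; common: {4}.
  x = 4: f ≡ 0 at y ∈ {2}; g ≡ 0 at y ∈ ∅; common: ∅.
Collecting: common zeros = {(3, 4)}, so the count is 1.
Comparison with the Bézout bound: 1 ≤ 2 = deg(f)·deg(g), as expected for curves with no common component (the affine F_5-count falls short of the bound because intersections may lie at infinity, over extension fields, or carry multiplicity).


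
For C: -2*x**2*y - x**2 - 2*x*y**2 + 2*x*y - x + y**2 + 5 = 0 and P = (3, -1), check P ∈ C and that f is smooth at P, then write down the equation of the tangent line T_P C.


Tangent line at P: x - 2*y - 5 = 0.

Step 1: f(3, -1) = 0, so P lies on C.
Step 2: partial derivatives
  f_x(x, y) = -4*x*y - 2*x - 2*y**2 + 2*y - 1, f_y(x, y) = -2*x**2 - 4*x*y + 2*x + 2*y.
  f_x(P) = 1, f_y(P) = -2 (gradient nonzero, so P is smooth).
Step 3: tangent line at P: 1·(x − 3) + -2·(y − -1) = 0.
Expanding: x - 2*y - 5 = 0.


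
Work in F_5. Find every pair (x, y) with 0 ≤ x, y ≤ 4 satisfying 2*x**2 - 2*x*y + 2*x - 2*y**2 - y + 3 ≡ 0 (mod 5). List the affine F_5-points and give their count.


Affine F_5-points: {(0, 1), (1, 3), (2, 0), (3, 2), (4, 4)}; count = 5.

For each of the 25 pairs (x, y) ∈ F_5², evaluate f(x, y) mod 5. Record the zeros.
  x = 0: [0↦3, 1↦0, 2↦3, 3↦2, 4↦2]  zeros at y ∈ {1}
  x = 1: [0↦2, 1↦2, 2↦3, 3↦0, 4↦3]  zeros at y ∈ {3}
  x = 2: [0↦0, 1↦3, 2↦2, 3↦2, 4↦3]  zeros at y ∈ {0}
  x = 3: [0↦2, 1↦3, 2↦0, 3↦3, 4↦2]  zeros at y ∈ {2}
  x = 4: [0↦3, 1↦2, 2↦2, 3↦3, 4↦0]  zeros at y ∈ {4}
Collecting zeros: affine points = {(0, 1), (1, 3), (2, 0), (3, 2), (4, 4)}.
Total count |C(F_5)_aff| = 5.


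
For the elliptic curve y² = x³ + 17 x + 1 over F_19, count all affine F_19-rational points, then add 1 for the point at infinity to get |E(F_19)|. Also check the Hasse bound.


Affine points = {(0, 1), (0, 18), (1, 0), (2, 9), (2, 10), (4, 0), (7, 8), (7, 11), (9, 3), (9, 16), (13, 5), (13, 14), (14, 0), (17, 4), (17, 15)}; affine count = 15; |E(F_19)| = 16.

Discriminant check: Δ ∝ 4a³ + 27b² = 4·17³ + 27·1² = 4·4913 + 27·1 ≡ 14 (mod 19). Nonzero ⇒ E is nonsingular.
For each x ∈ F_19, compute rhs = x³ + 17·x + 1 mod 19, then count y ∈ F_19 with y² ≡ rhs.
  x = 0: rhs = 1, matching y values: 1, 18 (2 points).
  x = 1: rhs = 0, matching y values: 0 (1 points).
  x = 2: rhs = 5, matching y values: 9, 10 (2 points).
  x = 3: rhs = 3, matching y values: none (0 points).
  x = 4: rhs = 0, matching y values: 0 (1 points).
  x = 5: rhs = 2, matching y values: none (0 points).
  x = 6: rhs = 15, matching y values: none (0 points).
  x = 7: rhs = 7, matching y values: 8, 11 (2 points).
  x = 8: rhs = 3, matching y values: none (0 points).
  x = 9: rhs = 9, matching y values: 3, 16 (2 points).
  x = 10: rhs = 12, matching y values: none (0 points).
  x = 11: rhs = 18, matching y values: none (0 points).
  x = 12: rhs = 14, matching y values: none (0 points).
  x = 13: rhs = 6, matching y values: 5, 14 (2 points).
  x = 14: rhs = 0, matching y values: 0 (1 points).
  x = 15: rhs = 2, matching y values: none (0 points).
  x = 16: rhs = 18, matching y values: none (0 points).
  x = 17: rhs = 16, matching y values: 4, 15 (2 points).
  x = 18: rhs = 2, matching y values: none (0 points).
Total affine count: 15.
Full point count |E(F_19)| = 15 + 1 = 16.
Hasse bound: |16 − (19+1)| = |-4| = 4 ≤ 2√19 ≈ 8.7178 ✓.


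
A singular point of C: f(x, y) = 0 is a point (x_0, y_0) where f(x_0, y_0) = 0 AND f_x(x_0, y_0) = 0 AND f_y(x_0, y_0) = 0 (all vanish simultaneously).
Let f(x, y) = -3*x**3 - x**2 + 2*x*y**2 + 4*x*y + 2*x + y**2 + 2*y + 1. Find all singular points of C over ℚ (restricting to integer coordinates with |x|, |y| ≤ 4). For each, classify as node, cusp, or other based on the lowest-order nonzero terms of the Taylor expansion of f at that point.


Singular points: {(0, -1)}; classification: node.

Compute partial derivatives:
  f_x = -9*x**2 - 2*x + 2*y**2 + 4*y + 2.
  f_y = 4*x*y + 4*x + 2*y + 2.
Scan x_0 ∈ {−4, ..., 4}. For each x_0, f_y(x_0, y) is a polynomial in y; find its integer roots y ∈ {−4, ..., 4}, then test f_x and f at those candidates.
  x = -4: f_y(-4, y) = -14*y - 14; vanishes at y ∈ {-1}. (-4, -1): f_x = -136 ≠ 0.
  x = -3: f_y(-3, y) = -10*y - 10; vanishes at y ∈ {-1}. (-3, -1): f_x = -75 ≠ 0.
  x = -2: f_y(-2, y) = -6*y - 6; vanishes at y ∈ {-1}. (-2, -1): f_x = -32 ≠ 0.
  x = -1: f_y(-1, y) = -2*y - 2; vanishes at y ∈ {-1}. (-1, -1): f_x = -7 ≠ 0.
  x = 0: f_y(0, y) = 2*y + 2; vanishes at y ∈ {-1}. (0, -1): f_x = 0, f = 0 — SINGULAR.
  x = 1: f_y(1, y) = 6*y + 6; vanishes at y ∈ {-1}. (1, -1): f_x = -11 ≠ 0.
  x = 2: f_y(2, y) = 10*y + 10; vanishes at y ∈ {-1}. (2, -1): f_x = -40 ≠ 0.
  x = 3: f_y(3, y) = 14*y + 14; vanishes at y ∈ {-1}. (3, -1): f_x = -87 ≠ 0.
  x = 4: f_y(4, y) = 18*y + 18; vanishes at y ∈ {-1}. (4, -1): f_x = -152 ≠ 0.
Only singular point on the grid: (0, -1).
Classify: substitute x = 0 + u, y = -1 + v and expand: f = -3*u**3 - u**2 + 2*u*v**2 + v**2.
No constant or linear terms (consistent with a singular point). Quadratic part: -u**2 + v**2. Cubic part: -3*u**3 + 2*u*v**2.
The quadratic part v**2 - u**2 = (v − u)(v + u) splits into two distinct linear factors, so there are two distinct tangent lines y − -1 = ±(x − 0) — this is a node (ordinary double point).
Classification: node.


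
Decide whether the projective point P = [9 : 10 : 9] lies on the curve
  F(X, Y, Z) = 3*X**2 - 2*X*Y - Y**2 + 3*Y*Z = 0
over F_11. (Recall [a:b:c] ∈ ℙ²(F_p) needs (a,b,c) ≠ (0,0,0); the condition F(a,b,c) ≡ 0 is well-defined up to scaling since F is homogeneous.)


F(9,10,9) ≡ 2 (mod 11); P is NOT on the curve.

Evaluate F(9, 10, 9) term-by-term (mod 11).
  3*X**2 ↦ 3·81·1·1 = 243
  -2*X*Y ↦ -2·9·10·1 = -180
  -Y**2 ↦ -1·1·100·1 = -100
  3*Y*Z ↦ 3·1·10·9 = 270
Sum: F(9, 10, 9) = (243) + (-180) + (-100) + (270) = 233.
Reducing mod 11: 233 ≡ 2 (mod 11).
Since F(a, b, c) ≡ 2 ≠ 0 (mod 11), P does NOT lie on the curve.


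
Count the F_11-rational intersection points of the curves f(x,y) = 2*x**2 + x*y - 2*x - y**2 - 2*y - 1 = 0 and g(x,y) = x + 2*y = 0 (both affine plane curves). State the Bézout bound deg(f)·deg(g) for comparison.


Common zeros: ∅; count = 0; Bézout bound = 2.

deg(f) = 2, deg(g) = 1, so Bézout bound = 2.
Scan x ∈ F_11. For each x, list the y ∈ F_11 with f(x, y) ≡ 0 and those with g(x, y) ≡ 0 (mod 11); the common zeros in that column are the intersection.
  x = 0: f ≡ 0 at y ∈ {10}; g ≡ 0 at y ∈ {0}; common: ∅.
  x = 1: f ≡ 0 at y ∈ ∅; g ≡ 0 at y ∈ {5}; common: ∅.
  x = 2: f ≡ 0 at y ∈ {5, 6}; g ≡ 0 at y ∈ {10}; common: ∅.
  x = 3: f ≡ 0 at y ∈ {0, 1}; g ≡ 0 at y ∈ {4}; common: ∅.
  x = 4: f ≡ 0 at y ∈ ∅; g ≡ 0 at y ∈ {9}; common: ∅.
  x = 5: f ≡ 0 at y ∈ {7}; g ≡ 0 at y ∈ {3}; common: ∅.
  x = 6: f ≡ 0 at y ∈ ∅; g ≡ 0 at y ∈ {8}; common: ∅.
  x = 7: f ≡ 0 at y ∈ {6, 10}; g ≡ 0 at y ∈ {2}; common: ∅.
  x = 8: f ≡ 0 at y ∈ ∅; g ≡ 0 at y ∈ {7}; common: ∅.
  x = 9: f ≡ 0 at y ∈ {0, 7}; g ≡ 0 at y ∈ {1}; common: ∅.
  x = 10: f ≡ 0 at y ∈ ∅; g ≡ 0 at y ∈ {6}; common: ∅.
Collecting: common zeros = ∅, so the count is 0.
Comparison with the Bézout bound: 0 ≤ 2 = deg(f)·deg(g), as expected for curves with no common component (the affine F_11-count falls short of the bound because intersections may lie at infinity, over extension fields, or carry multiplicity).


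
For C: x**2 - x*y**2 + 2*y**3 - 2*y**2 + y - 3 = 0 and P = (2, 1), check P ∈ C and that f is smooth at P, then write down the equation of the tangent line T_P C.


Tangent line at P: 3*x - y - 5 = 0.

Step 1: f(2, 1) = 0, so P lies on C.
Step 2: partial derivatives
  f_x(x, y) = 2*x - y**2, f_y(x, y) = -2*x*y + 6*y**2 - 4*y + 1.
  f_x(P) = 3, f_y(P) = -1 (gradient nonzero, so P is smooth).
Step 3: tangent line at P: 3·(x − 2) + -1·(y − 1) = 0.
Expanding: 3*x - y - 5 = 0.


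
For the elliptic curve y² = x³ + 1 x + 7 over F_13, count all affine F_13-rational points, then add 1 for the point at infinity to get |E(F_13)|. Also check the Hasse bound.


Affine points = {(1, 3), (1, 10), (2, 2), (2, 11), (4, 6), (4, 7), (9, 2), (9, 11), (10, 4), (10, 9), (11, 6), (11, 7)}; affine count = 12; |E(F_13)| = 13.

Discriminant check: Δ ∝ 4a³ + 27b² = 4·1³ + 27·7² = 4·1 + 27·49 ≡ 1 (mod 13). Nonzero ⇒ E is nonsingular.
For each x ∈ F_13, compute rhs = x³ + 1·x + 7 mod 13, then count y ∈ F_13 with y² ≡ rhs.
  x = 0: rhs = 7, matching y values: none (0 points).
  x = 1: rhs = 9, matching y values: 3, 10 (2 points).
  x = 2: rhs = 4, matching y values: 2, 11 (2 points).
  x = 3: rhs = 11, matching y values: none (0 points).
  x = 4: rhs = 10, matching y values: 6, 7 (2 points).
  x = 5: rhs = 7, matching y values: none (0 points).
  x = 6: rhs = 8, matching y values: none (0 points).
  x = 7: rhs = 6, matching y values: none (0 points).
  x = 8: rhs = 7, matching y values: none (0 points).
  x = 9: rhs = 4, matching y values: 2, 11 (2 points).
  x = 10: rhs = 3, matching y values: 4, 9 (2 points).
  x = 11: rhs = 10, matching y values: 6, 7 (2 points).
  x = 12: rhs = 5, matching y values: none (0 points).
Total affine count: 12.
Full point count |E(F_13)| = 12 + 1 = 13.
Hasse bound: |13 − (13+1)| = |-1| = 1 ≤ 2√13 ≈ 7.2111 ✓.


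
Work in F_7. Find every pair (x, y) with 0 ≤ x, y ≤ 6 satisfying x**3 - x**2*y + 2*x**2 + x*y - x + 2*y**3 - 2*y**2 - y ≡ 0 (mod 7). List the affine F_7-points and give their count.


Affine F_7-points: {(0, 0), (1, 3), (2, 0), (2, 4), (3, 0), (3, 1), (5, 4)}; count = 7.

For each of the 49 pairs (x, y) ∈ F_7², evaluate f(x, y) mod 7. Record the zeros.
  x = 0: [0↦0, 1↦6, 2↦6, 3↦5, 4↦1, 5↦6, 6↦4]  zeros at y ∈ {0}
  x = 1: [0↦2, 1↦1, 2↦1, 3↦0, 4↦3, 5↦1, 6↦6]  zeros at y ∈ {3}
  x = 2: [0↦0, 1↦4, 2↦2, 3↦6, 4↦0, 5↦3, 6↦6]  zeros at y ∈ {0, 4}
  x = 3: [0↦0, 1↦0, 2↦1, 3↦1, 4↦5, 5↦4, 6↦3]  zeros at y ∈ {0, 1}
  x = 4: [0↦1, 1↦2, 2↦4, 3↦5, 4↦3, 5↦3, 6↦3]  zeros at y ∈ ∅
  x = 5: [0↦2, 1↦2, 2↦3, 3↦3, 4↦0, 5↦6, 6↦5]  zeros at y ∈ {4}
  x = 6: [0↦2, 1↦6, 2↦4, 3↦1, 4↦2, 5↦5, 6↦1]  zeros at y ∈ ∅
Collecting zeros: affine points = {(0, 0), (1, 3), (2, 0), (2, 4), (3, 0), (3, 1), (5, 4)}.
Total count |C(F_7)_aff| = 7.


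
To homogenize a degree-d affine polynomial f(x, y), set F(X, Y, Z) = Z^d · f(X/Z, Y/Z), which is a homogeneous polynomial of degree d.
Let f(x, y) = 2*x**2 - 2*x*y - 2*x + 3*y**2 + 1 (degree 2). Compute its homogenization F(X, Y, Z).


F(X, Y, Z) = 2*X**2 - 2*X*Y - 2*X*Z + 3*Y**2 + Z**2

deg(f) = 2.
Substitute x = X/Z, y = Y/Z into f, then multiply by Z^2.
  monomial 2·x^2·y^0 ↦ 2·X^2·Y^0·Z^0.
  monomial -2·x^1·y^1 ↦ -2·X^1·Y^1·Z^0.
  monomial -2·x^1·y^0 ↦ -2·X^1·Y^0·Z^1.
  monomial 3·x^0·y^2 ↦ 3·X^0·Y^2·Z^0.
  monomial 1·x^0·y^0 ↦ 1·X^0·Y^0·Z^2.
Collecting: F(X, Y, Z) = 2*X**2 - 2*X*Y - 2*X*Z + 3*Y**2 + Z**2.


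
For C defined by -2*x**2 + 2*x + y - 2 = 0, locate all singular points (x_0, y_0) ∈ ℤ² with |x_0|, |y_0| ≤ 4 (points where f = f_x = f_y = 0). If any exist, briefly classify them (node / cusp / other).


No singular points in the scanned grid; C is smooth there.

Compute partial derivatives:
  f_x = 2 - 4*x.
  f_y = 1.
f_y = 1 is a nonzero constant, so f_y never vanishes: no point (x, y) can satisfy f = f_x = f_y = 0. In particular no (x, y) ∈ {−4, ..., 4}² is singular; the curve is smooth.


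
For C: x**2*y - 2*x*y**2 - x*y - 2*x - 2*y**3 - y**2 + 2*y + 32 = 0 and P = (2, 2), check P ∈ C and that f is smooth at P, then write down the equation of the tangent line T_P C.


Tangent line at P: -4*x - 40*y + 88 = 0.

Step 1: f(2, 2) = 0, so P lies on C.
Step 2: partial derivatives
  f_x(x, y) = 2*x*y - 2*y**2 - y - 2, f_y(x, y) = x**2 - 4*x*y - x - 6*y**2 - 2*y + 2.
  f_x(P) = -4, f_y(P) = -40 (gradient nonzero, so P is smooth).
Step 3: tangent line at P: -4·(x − 2) + -40·(y − 2) = 0.
Expanding: -4*x - 40*y + 88 = 0.


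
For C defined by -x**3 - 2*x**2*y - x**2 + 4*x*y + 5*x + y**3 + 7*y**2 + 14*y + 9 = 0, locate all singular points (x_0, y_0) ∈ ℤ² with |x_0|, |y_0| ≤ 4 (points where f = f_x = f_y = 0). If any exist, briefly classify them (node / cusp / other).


Singular points: {(1, -2)}; classification: cusp.

Compute partial derivatives:
  f_x = -3*x**2 - 4*x*y - 2*x + 4*y + 5.
  f_y = -2*x**2 + 4*x + 3*y**2 + 14*y + 14.
Scan x_0 ∈ {−4, ..., 4}. For each x_0, f_y(x_0, y) is a polynomial in y; find its integer roots y ∈ {−4, ..., 4}, then test f_x and f at those candidates.
  x = -4: f_y(-4, y) = 3*y**2 + 14*y - 34; no integer root y with |y| ≤ 4.
  x = -3: f_y(-3, y) = 3*y**2 + 14*y - 16; no integer root y with |y| ≤ 4.
  x = -2: f_y(-2, y) = 3*y**2 + 14*y - 2; no integer root y with |y| ≤ 4.
  x = -1: f_y(-1, y) = 3*y**2 + 14*y + 8; vanishes at y ∈ {-4}. (-1, -4): f_x = -28 ≠ 0.
  x = 0: f_y(0, y) = 3*y**2 + 14*y + 14; no integer root y with |y| ≤ 4.
  x = 1: f_y(1, y) = 3*y**2 + 14*y + 16; vanishes at y ∈ {-2}. (1, -2): f_x = 0, f = 0 — SINGULAR.
  x = 2: f_y(2, y) = 3*y**2 + 14*y + 14; no integer root y with |y| ≤ 4.
  x = 3: f_y(3, y) = 3*y**2 + 14*y + 8; vanishes at y ∈ {-4}. (3, -4): f_x = 4 ≠ 0.
  x = 4: f_y(4, y) = 3*y**2 + 14*y - 2; no integer root y with |y| ≤ 4.
Only singular point on the grid: (1, -2).
Classify: substitute x = 1 + u, y = -2 + v and expand: f = -u**3 - 2*u**2*v + v**3 + v**2.
No constant or linear terms (consistent with a singular point). Quadratic part: v**2. Cubic part: -u**3 - 2*u**2*v + v**3.
The quadratic part v**2 is a perfect square, so there is a single (double) tangent line v = 0, i.e. y = -2. Restricting the cubic part to that line (v = 0) leaves -u**3 ≠ 0, so f is not divisible by v and the branch is v² ≈ u**3 to lowest order — this is a cusp.
Classification: cusp.


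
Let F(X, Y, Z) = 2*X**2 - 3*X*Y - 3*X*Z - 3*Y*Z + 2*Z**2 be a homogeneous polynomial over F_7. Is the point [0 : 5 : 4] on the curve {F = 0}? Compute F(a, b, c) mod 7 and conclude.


F(0,5,4) ≡ 0 (mod 7); P is on the curve.

Evaluate F(0, 5, 4) term-by-term (mod 7).
  2*X**2 ↦ 2·0·1·1 = 0
  -3*X*Y ↦ -3·0·5·1 = 0
  -3*X*Z ↦ -3·0·1·4 = 0
  -3*Y*Z ↦ -3·1·5·4 = -60
  2*Z**2 ↦ 2·1·1·16 = 32
Sum: F(0, 5, 4) = (0) + (0) + (0) + (-60) + (32) = -28.
Reducing mod 7: -28 ≡ 0 (mod 7).
Since F(a, b, c) ≡ 0 (mod 7), P lies on the curve.


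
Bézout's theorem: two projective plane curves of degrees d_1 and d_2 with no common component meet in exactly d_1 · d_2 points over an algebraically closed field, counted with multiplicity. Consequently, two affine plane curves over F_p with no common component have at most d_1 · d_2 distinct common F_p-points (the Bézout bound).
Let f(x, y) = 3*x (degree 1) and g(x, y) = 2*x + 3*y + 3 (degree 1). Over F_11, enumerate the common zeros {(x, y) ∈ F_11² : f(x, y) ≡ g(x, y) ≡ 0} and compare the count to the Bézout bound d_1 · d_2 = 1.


Common zeros: {(0, 10)}; count = 1; Bézout bound = 1.

deg(f) = 1, deg(g) = 1, so Bézout bound = 1.
Scan x ∈ F_11. For each x, list the y ∈ F_11 with f(x, y) ≡ 0 and those with g(x, y) ≡ 0 (mod 11); the common zeros in that column are the intersection.
  x = 0: f ≡ 0 at y ∈ {0, 1, 2, 3, 4, 5, 6, 7, 8, 9, 10}; g ≡ 0 at y ∈ {10}; common: {10}.
  x = 1: f ≡ 0 at y ∈ ∅; g ≡ 0 at y ∈ {2}; common: ∅.
  x = 2: f ≡ 0 at y ∈ ∅; g ≡ 0 at y ∈ {5}; common: ∅.
  x = 3: f ≡ 0 at y ∈ ∅; g ≡ 0 at y ∈ {8}; common: ∅.
  x = 4: f ≡ 0 at y ∈ ∅; g ≡ 0 at y ∈ {0}; common: ∅.
  x = 5: f ≡ 0 at y ∈ ∅; g ≡ 0 at y ∈ {3}; common: ∅.
  x = 6: f ≡ 0 at y ∈ ∅; g ≡ 0 at y ∈ {6}; common: ∅.
  x = 7: f ≡ 0 at y ∈ ∅; g ≡ 0 at y ∈ {9}; common: ∅.
  x = 8: f ≡ 0 at y ∈ ∅; g ≡ 0 at y ∈ {1}; common: ∅.
  x = 9: f ≡ 0 at y ∈ ∅; g ≡ 0 at y ∈ {4}; common: ∅.
  x = 10: f ≡ 0 at y ∈ ∅; g ≡ 0 at y ∈ {7}; common: ∅.
Collecting: common zeros = {(0, 10)}, so the count is 1.
Comparison with the Bézout bound: 1 ≤ 1 = deg(f)·deg(g), as expected for curves with no common component (the bound is attained).


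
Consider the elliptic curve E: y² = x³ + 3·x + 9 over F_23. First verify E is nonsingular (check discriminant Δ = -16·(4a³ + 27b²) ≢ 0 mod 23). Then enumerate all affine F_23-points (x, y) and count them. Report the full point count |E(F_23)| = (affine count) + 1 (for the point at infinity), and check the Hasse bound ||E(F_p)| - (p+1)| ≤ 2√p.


Affine points = {(0, 3), (0, 20), (1, 6), (1, 17), (2, 0), (4, 4), (4, 19), (6, 6), (6, 17), (8, 4), (8, 19), (9, 11), (9, 12), (10, 2), (10, 21), (11, 4), (11, 19), (12, 5), (12, 18), (14, 9), (14, 14), (15, 5), (15, 18), (16, 6), (16, 17), (19, 5), (19, 18), (21, 8), (21, 15)}; affine count = 29; |E(F_23)| = 30.

Discriminant check: Δ ∝ 4a³ + 27b² = 4·3³ + 27·9² = 4·27 + 27·81 ≡ 18 (mod 23). Nonzero ⇒ E is nonsingular.
For each x ∈ F_23, compute rhs = x³ + 3·x + 9 mod 23, then count y ∈ F_23 with y² ≡ rhs.
  x = 0: rhs = 9, matching y values: 3, 20 (2 points).
  x = 1: rhs = 13, matching y values: 6, 17 (2 points).
  x = 2: rhs = 0, matching y values: 0 (1 points).
  x = 3: rhs = 22, matching y values: none (0 points).
  x = 4: rhs = 16, matching y values: 4, 19 (2 points).
  x = 5: rhs = 11, matching y values: none (0 points).
  x = 6: rhs = 13, matching y values: 6, 17 (2 points).
  x = 7: rhs = 5, matching y values: none (0 points).
  x = 8: rhs = 16, matching y values: 4, 19 (2 points).
  x = 9: rhs = 6, matching y values: 11, 12 (2 points).
  x = 10: rhs = 4, matching y values: 2, 21 (2 points).
  x = 11: rhs = 16, matching y values: 4, 19 (2 points).
  x = 12: rhs = 2, matching y values: 5, 18 (2 points).
  x = 13: rhs = 14, matching y values: none (0 points).
  x = 14: rhs = 12, matching y values: 9, 14 (2 points).
  x = 15: rhs = 2, matching y values: 5, 18 (2 points).
  x = 16: rhs = 13, matching y values: 6, 17 (2 points).
  x = 17: rhs = 5, matching y values: none (0 points).
  x = 18: rhs = 7, matching y values: none (0 points).
  x = 19: rhs = 2, matching y values: 5, 18 (2 points).
  x = 20: rhs = 19, matching y values: none (0 points).
  x = 21: rhs = 18, matching y values: 8, 15 (2 points).
  x = 22: rhs = 5, matching y values: none (0 points).
Total affine count: 29.
Full point count |E(F_23)| = 29 + 1 = 30.
Hasse bound: |30 − (23+1)| = |6| = 6 ≤ 2√23 ≈ 9.5917 ✓.


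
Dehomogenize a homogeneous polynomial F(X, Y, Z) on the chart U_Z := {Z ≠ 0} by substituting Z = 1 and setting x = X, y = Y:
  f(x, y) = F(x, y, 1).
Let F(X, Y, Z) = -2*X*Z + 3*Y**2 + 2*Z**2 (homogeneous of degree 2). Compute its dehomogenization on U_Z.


f(x, y) = -2*x + 3*y**2 + 2

On U_Z we set Z = 1. Each monomial c·X^i·Y^j·Z^k in F becomes c·x^i·y^j·1^k = c·x^i·y^j.
Substituting Z = 1: F(X, Y, 1) = -2*x + 3*y**2 + 2.
Note: deg(f) ≤ deg(F) = 2; strict inequality happens when F is divisible by Z (lost terms).


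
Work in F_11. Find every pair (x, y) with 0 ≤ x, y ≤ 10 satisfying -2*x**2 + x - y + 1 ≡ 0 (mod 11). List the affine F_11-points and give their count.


Affine F_11-points: {(0, 1), (1, 0), (2, 6), (3, 8), (4, 6), (5, 0), (6, 1), (7, 9), (8, 2), (9, 2), (10, 9)}; count = 11.

For each of the 121 pairs (x, y) ∈ F_11², evaluate f(x, y) mod 11. Record the zeros.
  x = 0: [0↦1, 1↦0, 2↦10, 3↦9, 4↦8, 5↦7, 6↦6, 7↦5, 8↦4, 9↦3, 10↦2]  zeros at y ∈ {1}
  x = 1: [0↦0, 1↦10, 2↦9, 3↦8, 4↦7, 5↦6, 6↦5, 7↦4, 8↦3, 9↦2, 10↦1]  zeros at y ∈ {0}
  x = 2: [0↦6, 1↦5, 2↦4, 3↦3, 4↦2, 5↦1, 6↦0, 7↦10, 8↦9, 9↦8, 10↦7]  zeros at y ∈ {6}
  x = 3: [0↦8, 1↦7, 2↦6, 3↦5, 4↦4, 5↦3, 6↦2, 7↦1, 8↦0, 9↦10, 10↦9]  zeros at y ∈ {8}
  x = 4: [0↦6, 1↦5, 2↦4, 3↦3, 4↦2, 5↦1, 6↦0, 7↦10, 8↦9, 9↦8, 10↦7]  zeros at y ∈ {6}
  x = 5: [0↦0, 1↦10, 2↦9, 3↦8, 4↦7, 5↦6, 6↦5, 7↦4, 8↦3, 9↦2, 10↦1]  zeros at y ∈ {0}
  x = 6: [0↦1, 1↦0, 2↦10, 3↦9, 4↦8, 5↦7, 6↦6, 7↦5, 8↦4, 9↦3, 10↦2]  zeros at y ∈ {1}
  x = 7: [0↦9, 1↦8, 2↦7, 3↦6, 4↦5, 5↦4, 6↦3, 7↦2, 8↦1, 9↦0, 10↦10]  zeros at y ∈ {9}
  x = 8: [0↦2, 1↦1, 2↦0, 3↦10, 4↦9, 5↦8, 6↦7, 7↦6, 8↦5, 9↦4, 10↦3]  zeros at y ∈ {2}
  x = 9: [0↦2, 1↦1, 2↦0, 3↦10, 4↦9, 5↦8, 6↦7, 7↦6, 8↦5, 9↦4, 10↦3]  zeros at y ∈ {2}
  x = 10: [0↦9, 1↦8, 2↦7, 3↦6, 4↦5, 5↦4, 6↦3, 7↦2, 8↦1, 9↦0, 10↦10]  zeros at y ∈ {9}
Collecting zeros: affine points = {(0, 1), (1, 0), (2, 6), (3, 8), (4, 6), (5, 0), (6, 1), (7, 9), (8, 2), (9, 2), (10, 9)}.
Total count |C(F_11)_aff| = 11.


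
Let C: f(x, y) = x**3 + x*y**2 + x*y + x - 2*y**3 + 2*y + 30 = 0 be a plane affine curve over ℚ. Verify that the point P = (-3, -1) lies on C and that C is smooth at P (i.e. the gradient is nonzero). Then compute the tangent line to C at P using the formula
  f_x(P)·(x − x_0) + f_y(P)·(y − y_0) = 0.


Tangent line at P: 28*x - y + 83 = 0.

Step 1: f(-3, -1) = 0, so P lies on C.
Step 2: partial derivatives
  f_x(x, y) = 3*x**2 + y**2 + y + 1, f_y(x, y) = 2*x*y + x - 6*y**2 + 2.
  f_x(P) = 28, f_y(P) = -1 (gradient nonzero, so P is smooth).
Step 3: tangent line at P: 28·(x − -3) + -1·(y − -1) = 0.
Expanding: 28*x - y + 83 = 0.


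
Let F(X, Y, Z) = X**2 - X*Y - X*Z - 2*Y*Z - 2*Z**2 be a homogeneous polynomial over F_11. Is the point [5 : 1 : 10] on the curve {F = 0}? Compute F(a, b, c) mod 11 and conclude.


F(5,1,10) ≡ 3 (mod 11); P is NOT on the curve.

Evaluate F(5, 1, 10) term-by-term (mod 11).
  X**2 ↦ 1·25·1·1 = 25
  -X*Y ↦ -1·5·1·1 = -5
  -X*Z ↦ -1·5·1·10 = -50
  -2*Y*Z ↦ -2·1·1·10 = -20
  -2*Z**2 ↦ -2·1·1·100 = -200
Sum: F(5, 1, 10) = (25) + (-5) + (-50) + (-20) + (-200) = -250.
Reducing mod 11: -250 ≡ 3 (mod 11).
Since F(a, b, c) ≡ 3 ≠ 0 (mod 11), P does NOT lie on the curve.


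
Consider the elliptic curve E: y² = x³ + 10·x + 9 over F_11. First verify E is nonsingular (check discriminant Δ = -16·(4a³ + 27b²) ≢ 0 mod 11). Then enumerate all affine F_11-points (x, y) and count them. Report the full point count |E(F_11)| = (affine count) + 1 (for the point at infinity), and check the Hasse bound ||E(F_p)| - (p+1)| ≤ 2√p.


Affine points = {(0, 3), (0, 8), (1, 3), (1, 8), (2, 2), (2, 9), (3, 0), (4, 5), (4, 6), (7, 2), (7, 9), (9, 5), (9, 6), (10, 3), (10, 8)}; affine count = 15; |E(F_11)| = 16.

Discriminant check: Δ ∝ 4a³ + 27b² = 4·10³ + 27·9² = 4·1000 + 27·81 ≡ 5 (mod 11). Nonzero ⇒ E is nonsingular.
For each x ∈ F_11, compute rhs = x³ + 10·x + 9 mod 11, then count y ∈ F_11 with y² ≡ rhs.
  x = 0: rhs = 9, matching y values: 3, 8 (2 points).
  x = 1: rhs = 9, matching y values: 3, 8 (2 points).
  x = 2: rhs = 4, matching y values: 2, 9 (2 points).
  x = 3: rhs = 0, matching y values: 0 (1 points).
  x = 4: rhs = 3, matching y values: 5, 6 (2 points).
  x = 5: rhs = 8, matching y values: none (0 points).
  x = 6: rhs = 10, matching y values: none (0 points).
  x = 7: rhs = 4, matching y values: 2, 9 (2 points).
  x = 8: rhs = 7, matching y values: none (0 points).
  x = 9: rhs = 3, matching y values: 5, 6 (2 points).
  x = 10: rhs = 9, matching y values: 3, 8 (2 points).
Total affine count: 15.
Full point count |E(F_11)| = 15 + 1 = 16.
Hasse bound: |16 − (11+1)| = |4| = 4 ≤ 2√11 ≈ 6.6332 ✓.
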